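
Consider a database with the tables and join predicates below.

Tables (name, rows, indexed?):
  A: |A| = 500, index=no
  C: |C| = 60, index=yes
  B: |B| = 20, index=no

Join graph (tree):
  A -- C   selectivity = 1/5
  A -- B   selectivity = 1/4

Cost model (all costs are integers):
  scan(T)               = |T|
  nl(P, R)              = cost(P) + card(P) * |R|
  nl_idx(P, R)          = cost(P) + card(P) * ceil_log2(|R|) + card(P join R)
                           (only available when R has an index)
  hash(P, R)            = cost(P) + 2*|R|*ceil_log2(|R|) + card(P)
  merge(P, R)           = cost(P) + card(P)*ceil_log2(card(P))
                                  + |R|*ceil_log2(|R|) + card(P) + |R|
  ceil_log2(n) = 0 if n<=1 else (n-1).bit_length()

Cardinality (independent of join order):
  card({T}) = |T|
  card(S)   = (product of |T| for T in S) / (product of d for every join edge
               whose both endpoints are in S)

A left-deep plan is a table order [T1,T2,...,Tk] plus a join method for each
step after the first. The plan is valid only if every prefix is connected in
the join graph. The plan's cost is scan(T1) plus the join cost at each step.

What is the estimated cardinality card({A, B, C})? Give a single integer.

Tables in S: A(500), B(20), C(60)
Edges inside S: A-C(d=5), A-B(d=4)
numerator = 500 * 20 * 60 = 600000
denominator = 5 * 4 = 20
card(S) = 600000 / 20 = 30000

30000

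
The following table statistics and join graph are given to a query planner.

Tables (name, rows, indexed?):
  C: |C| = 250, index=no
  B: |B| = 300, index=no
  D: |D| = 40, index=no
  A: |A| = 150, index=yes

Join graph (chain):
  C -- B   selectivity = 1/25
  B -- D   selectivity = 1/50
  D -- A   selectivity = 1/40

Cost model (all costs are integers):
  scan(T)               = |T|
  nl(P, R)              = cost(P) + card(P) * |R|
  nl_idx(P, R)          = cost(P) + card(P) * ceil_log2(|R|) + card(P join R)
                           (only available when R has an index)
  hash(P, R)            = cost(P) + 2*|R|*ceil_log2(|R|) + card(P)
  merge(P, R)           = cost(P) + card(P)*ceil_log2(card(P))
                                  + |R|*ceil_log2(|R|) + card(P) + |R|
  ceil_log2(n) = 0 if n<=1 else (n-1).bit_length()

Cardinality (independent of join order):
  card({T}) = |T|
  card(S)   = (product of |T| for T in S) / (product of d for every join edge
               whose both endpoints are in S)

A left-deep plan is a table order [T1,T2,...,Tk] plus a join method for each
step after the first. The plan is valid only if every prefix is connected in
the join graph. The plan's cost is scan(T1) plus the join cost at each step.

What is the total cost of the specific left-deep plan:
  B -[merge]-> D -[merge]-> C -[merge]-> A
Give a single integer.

40540

step 1: scan B: cost=300, card=300
step 2: join D via merge
    card(P join D) = 300*40/(50) = 240
    cost = 300 + 300*9 + 40*6 + 300 + 40 = 3580
step 3: join C via merge
    card(P join C) = 240*250/(25) = 2400
    cost = 3580 + 240*8 + 250*8 + 240 + 250 = 7990
step 4: join A via merge
    card(P join A) = 2400*150/(40) = 9000
    cost = 7990 + 2400*12 + 150*8 + 2400 + 150 = 40540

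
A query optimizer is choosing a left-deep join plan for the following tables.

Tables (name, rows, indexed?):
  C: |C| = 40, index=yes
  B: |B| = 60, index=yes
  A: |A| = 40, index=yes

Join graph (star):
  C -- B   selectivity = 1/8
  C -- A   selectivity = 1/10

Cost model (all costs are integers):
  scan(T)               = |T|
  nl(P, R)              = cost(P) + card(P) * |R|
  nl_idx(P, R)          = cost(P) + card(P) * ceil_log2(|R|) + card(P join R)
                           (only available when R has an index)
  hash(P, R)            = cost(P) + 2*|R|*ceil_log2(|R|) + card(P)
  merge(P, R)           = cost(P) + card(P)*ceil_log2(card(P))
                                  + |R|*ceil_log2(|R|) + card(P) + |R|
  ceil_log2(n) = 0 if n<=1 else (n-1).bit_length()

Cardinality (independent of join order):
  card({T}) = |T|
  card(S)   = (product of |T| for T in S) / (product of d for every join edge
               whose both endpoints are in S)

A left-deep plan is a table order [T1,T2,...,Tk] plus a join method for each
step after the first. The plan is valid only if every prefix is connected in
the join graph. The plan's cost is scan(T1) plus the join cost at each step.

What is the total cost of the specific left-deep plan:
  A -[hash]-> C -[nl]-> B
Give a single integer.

10160

step 1: scan A: cost=40, card=40
step 2: join C via hash
    card(P join C) = 40*40/(10) = 160
    cost = 40 + 2*40*6 + 40 = 560
step 3: join B via nl
    card(P join B) = 160*60/(8) = 1200
    cost = 560 + 160*60 = 10160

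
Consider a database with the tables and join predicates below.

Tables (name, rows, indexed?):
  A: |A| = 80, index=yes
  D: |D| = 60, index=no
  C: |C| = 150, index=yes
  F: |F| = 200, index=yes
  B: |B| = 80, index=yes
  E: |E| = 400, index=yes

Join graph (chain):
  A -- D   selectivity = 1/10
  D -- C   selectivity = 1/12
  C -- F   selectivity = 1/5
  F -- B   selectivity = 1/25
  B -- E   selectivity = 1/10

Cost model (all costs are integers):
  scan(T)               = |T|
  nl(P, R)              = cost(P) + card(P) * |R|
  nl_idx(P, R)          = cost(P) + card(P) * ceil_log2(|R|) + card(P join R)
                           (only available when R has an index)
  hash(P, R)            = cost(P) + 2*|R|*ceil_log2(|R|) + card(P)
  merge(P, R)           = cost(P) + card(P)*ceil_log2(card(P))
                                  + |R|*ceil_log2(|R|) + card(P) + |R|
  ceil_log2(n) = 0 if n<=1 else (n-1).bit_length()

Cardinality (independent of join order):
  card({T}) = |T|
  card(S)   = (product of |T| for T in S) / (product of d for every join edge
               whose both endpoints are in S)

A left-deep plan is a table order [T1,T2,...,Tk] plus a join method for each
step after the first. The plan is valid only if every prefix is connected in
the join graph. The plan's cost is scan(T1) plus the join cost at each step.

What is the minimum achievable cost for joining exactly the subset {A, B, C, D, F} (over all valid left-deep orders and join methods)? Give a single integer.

Selinger DP over subsets of {A,B,C,D,F}:
  {A}: scan cost=80, card=80
  {D}: scan cost=60, card=60
  {C}: scan cost=150, card=150
  {F}: scan cost=200, card=200
  {B}: scan cost=80, card=80
  {AD}: card=480; try (D,hash)→880, (A,nl_idx)→960, (A,merge)→1120, (D,merge)→1140, (A,hash)→1240, (A,nl)→4860 …(+1); best=880 via (D,hash)
  {CD}: card=750; try (D,hash)→1020, (C,nl_idx)→1290, (C,merge)→1830, (D,merge)→1920, (C,hash)→2520, (C,nl)→9060 …(+1); best=1020 via (D,hash)
  {CF}: card=6000; try (C,hash)→2800, (F,merge)→3300, (C,merge)→3350, (F,hash)→3500, (F,nl_idx)→7350, (C,nl_idx)→7800 …(+2); best=2800 via (C,hash)
  {BF}: card=640; try (F,nl_idx)→1360, (B,hash)→1520, (B,nl_idx)→2240, (F,merge)→2520, (B,merge)→2640, (F,hash)→3360 …(+2); best=1360 via (F,nl_idx)
  {ACD}: card=6000; try (A,hash)→2890, (C,hash)→3760, (C,merge)→7030, (A,merge)→9910, (C,nl_idx)→10720, (A,nl_idx)→12270 …(+2); best=2890 via (A,hash)
  {CDF}: card=30000; try (F,hash)→4970, (D,hash)→9520, (F,merge)→11070, (F,nl_idx)→37020, (D,merge)→87220, (F,nl)→151020 …(+1); best=4970 via (F,hash)
  {BCF}: card=19200; try (C,hash)→4400, (C,merge)→9750, (B,hash)→9920, (C,nl_idx)→25680, (B,nl_idx)→64000, (B,merge)→87440 …(+2); best=4400 via (C,hash)
  {ACDF}: card=240000; try (F,hash)→12090, (A,hash)→36090, (F,merge)→88690, (F,nl_idx)→290890, (A,nl_idx)→454970, (A,merge)→485610 …(+2); best=12090 via (F,hash)
  {BCDF}: card=96000; try (D,hash)→24320, (B,hash)→36090, (B,nl_idx)→310970, (D,merge)→312020, (B,merge)→485610, (D,nl)→1156400 …(+1); best=24320 via (D,hash)
  {ABCDF}: card=768000; try (A,hash)→121440, (B,hash)→253210, (A,nl_idx)→1464320, (A,merge)→1752960, (B,nl_idx)→2460090, (B,merge)→4572730 …(+2); best=121440 via (A,hash)

121440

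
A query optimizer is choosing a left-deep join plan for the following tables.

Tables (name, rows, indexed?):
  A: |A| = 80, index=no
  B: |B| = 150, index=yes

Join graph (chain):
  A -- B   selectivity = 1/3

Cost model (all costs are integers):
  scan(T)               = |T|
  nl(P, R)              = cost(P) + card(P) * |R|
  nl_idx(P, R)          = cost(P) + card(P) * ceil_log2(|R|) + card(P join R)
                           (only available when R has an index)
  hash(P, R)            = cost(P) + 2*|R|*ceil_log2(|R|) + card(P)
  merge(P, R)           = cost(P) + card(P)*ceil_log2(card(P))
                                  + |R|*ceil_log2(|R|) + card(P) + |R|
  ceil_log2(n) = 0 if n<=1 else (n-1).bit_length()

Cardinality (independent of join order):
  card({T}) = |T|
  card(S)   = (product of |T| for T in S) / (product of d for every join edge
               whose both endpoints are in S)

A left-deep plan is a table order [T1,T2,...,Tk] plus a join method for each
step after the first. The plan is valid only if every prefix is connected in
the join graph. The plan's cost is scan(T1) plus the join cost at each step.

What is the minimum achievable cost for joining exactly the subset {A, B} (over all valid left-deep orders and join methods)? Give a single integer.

Selinger DP over subsets of {A,B}:
  {A}: scan cost=80, card=80
  {B}: scan cost=150, card=150
  {AB}: card=4000; try (A,hash)→1420, (B,merge)→2070, (A,merge)→2140, (B,hash)→2560, (B,nl_idx)→4720, (B,nl)→12080 …(+1); best=1420 via (A,hash)

1420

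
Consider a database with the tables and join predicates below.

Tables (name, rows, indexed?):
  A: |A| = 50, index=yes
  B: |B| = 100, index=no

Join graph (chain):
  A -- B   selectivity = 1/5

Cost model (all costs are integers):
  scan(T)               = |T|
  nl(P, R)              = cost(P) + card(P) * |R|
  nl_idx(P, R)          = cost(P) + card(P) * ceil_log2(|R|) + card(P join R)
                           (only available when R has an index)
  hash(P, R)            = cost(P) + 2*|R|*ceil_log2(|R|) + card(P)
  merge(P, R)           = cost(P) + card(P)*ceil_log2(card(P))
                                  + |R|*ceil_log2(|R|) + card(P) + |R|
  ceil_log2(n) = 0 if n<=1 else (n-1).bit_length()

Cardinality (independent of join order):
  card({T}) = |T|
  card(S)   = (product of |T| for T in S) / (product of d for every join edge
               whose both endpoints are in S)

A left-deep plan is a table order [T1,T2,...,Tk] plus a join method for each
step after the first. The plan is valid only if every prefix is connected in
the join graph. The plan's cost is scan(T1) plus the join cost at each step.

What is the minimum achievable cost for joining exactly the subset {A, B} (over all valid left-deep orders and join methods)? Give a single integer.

Selinger DP over subsets of {A,B}:
  {A}: scan cost=50, card=50
  {B}: scan cost=100, card=100
  {AB}: card=1000; try (A,hash)→800, (B,merge)→1200, (A,merge)→1250, (B,hash)→1500, (A,nl_idx)→1700, (B,nl)→5050 …(+1); best=800 via (A,hash)

800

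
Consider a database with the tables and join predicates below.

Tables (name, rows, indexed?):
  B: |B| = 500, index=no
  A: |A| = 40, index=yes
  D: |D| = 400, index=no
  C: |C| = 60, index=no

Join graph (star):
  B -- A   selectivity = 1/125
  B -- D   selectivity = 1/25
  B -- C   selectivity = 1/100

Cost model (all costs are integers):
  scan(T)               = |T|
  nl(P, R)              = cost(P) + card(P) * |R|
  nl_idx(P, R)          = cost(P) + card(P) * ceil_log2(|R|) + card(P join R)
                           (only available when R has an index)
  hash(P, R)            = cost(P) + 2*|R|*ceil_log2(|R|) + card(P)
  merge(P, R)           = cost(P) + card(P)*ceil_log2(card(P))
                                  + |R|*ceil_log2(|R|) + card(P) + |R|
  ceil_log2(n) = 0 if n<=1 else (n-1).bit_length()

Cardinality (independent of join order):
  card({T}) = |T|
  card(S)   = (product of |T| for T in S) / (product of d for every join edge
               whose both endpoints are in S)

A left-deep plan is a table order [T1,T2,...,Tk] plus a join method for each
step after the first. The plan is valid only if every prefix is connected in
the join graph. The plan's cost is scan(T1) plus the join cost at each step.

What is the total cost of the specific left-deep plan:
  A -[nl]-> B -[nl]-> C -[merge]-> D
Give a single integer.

34408

step 1: scan A: cost=40, card=40
step 2: join B via nl
    card(P join B) = 40*500/(125) = 160
    cost = 40 + 40*500 = 20040
step 3: join C via nl
    card(P join C) = 160*60/(100) = 96
    cost = 20040 + 160*60 = 29640
step 4: join D via merge
    card(P join D) = 96*400/(25) = 1536
    cost = 29640 + 96*7 + 400*9 + 96 + 400 = 34408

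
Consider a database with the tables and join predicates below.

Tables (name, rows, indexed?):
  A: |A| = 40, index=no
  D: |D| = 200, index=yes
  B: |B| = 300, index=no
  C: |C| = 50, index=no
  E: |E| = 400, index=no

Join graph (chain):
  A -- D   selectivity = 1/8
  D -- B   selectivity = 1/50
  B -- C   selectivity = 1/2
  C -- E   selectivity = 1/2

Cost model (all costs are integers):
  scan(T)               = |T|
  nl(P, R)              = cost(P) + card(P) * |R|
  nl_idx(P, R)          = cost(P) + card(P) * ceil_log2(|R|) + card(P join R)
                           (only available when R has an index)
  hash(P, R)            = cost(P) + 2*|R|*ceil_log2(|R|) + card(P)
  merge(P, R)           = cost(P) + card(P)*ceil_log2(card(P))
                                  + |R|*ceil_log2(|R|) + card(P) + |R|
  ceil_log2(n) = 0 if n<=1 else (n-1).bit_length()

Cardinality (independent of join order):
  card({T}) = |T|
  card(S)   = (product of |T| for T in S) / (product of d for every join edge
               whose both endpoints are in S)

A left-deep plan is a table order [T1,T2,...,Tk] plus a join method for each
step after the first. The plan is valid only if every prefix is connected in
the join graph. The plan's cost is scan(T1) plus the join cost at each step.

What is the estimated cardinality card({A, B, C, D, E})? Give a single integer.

Tables in S: A(40), B(300), C(50), D(200), E(400)
Edges inside S: A-D(d=8), D-B(d=50), B-C(d=2), C-E(d=2)
numerator = 40 * 300 * 50 * 200 * 400 = 48000000000
denominator = 8 * 50 * 2 * 2 = 1600
card(S) = 48000000000 / 1600 = 30000000

30000000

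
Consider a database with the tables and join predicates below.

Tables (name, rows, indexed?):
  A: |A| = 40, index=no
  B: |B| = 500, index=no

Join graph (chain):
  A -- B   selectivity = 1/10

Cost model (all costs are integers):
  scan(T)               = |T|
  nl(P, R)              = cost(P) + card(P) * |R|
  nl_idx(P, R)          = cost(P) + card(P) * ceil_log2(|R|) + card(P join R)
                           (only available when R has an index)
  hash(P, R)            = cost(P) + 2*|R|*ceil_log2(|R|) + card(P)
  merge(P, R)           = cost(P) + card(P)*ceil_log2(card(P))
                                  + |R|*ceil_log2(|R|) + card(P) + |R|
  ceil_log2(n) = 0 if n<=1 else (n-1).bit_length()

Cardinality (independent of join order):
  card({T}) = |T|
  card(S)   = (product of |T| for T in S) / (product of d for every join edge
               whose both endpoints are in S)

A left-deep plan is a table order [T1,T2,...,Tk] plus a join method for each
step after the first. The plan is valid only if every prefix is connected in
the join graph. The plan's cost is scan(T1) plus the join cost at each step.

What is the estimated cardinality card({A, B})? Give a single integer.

Tables in S: A(40), B(500)
Edges inside S: A-B(d=10)
numerator = 40 * 500 = 20000
denominator = 10 = 10
card(S) = 20000 / 10 = 2000

2000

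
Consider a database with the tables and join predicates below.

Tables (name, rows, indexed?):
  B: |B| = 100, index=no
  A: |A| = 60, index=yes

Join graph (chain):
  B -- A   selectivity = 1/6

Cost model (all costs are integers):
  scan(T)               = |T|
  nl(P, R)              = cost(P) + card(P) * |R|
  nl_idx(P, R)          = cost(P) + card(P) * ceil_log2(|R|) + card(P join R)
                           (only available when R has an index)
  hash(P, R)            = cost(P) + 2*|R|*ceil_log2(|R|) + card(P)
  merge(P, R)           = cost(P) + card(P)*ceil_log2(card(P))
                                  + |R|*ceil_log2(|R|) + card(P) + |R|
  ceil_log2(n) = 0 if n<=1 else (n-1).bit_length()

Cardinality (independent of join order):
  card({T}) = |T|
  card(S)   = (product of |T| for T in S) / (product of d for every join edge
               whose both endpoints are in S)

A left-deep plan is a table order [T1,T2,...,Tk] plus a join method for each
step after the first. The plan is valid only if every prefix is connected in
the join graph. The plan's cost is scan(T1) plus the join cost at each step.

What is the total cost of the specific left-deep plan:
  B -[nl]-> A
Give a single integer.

6100

step 1: scan B: cost=100, card=100
step 2: join A via nl
    card(P join A) = 100*60/(6) = 1000
    cost = 100 + 100*60 = 6100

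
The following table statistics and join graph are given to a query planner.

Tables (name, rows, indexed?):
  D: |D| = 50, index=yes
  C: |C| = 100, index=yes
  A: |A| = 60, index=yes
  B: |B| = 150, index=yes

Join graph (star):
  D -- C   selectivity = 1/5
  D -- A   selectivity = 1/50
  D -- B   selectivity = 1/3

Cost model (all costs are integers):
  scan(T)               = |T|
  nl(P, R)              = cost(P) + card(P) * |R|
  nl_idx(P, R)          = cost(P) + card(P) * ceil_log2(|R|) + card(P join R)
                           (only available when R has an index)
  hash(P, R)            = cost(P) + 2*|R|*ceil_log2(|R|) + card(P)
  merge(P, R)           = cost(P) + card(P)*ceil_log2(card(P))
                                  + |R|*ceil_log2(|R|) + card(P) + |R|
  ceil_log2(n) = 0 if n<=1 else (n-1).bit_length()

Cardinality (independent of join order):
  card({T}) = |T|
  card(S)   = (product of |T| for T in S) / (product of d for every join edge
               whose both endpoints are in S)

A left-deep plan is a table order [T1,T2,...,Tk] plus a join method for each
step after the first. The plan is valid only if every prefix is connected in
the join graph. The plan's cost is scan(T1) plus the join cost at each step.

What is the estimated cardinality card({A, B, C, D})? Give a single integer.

60000

Tables in S: A(60), B(150), C(100), D(50)
Edges inside S: D-C(d=5), D-A(d=50), D-B(d=3)
numerator = 60 * 150 * 100 * 50 = 45000000
denominator = 5 * 50 * 3 = 750
card(S) = 45000000 / 750 = 60000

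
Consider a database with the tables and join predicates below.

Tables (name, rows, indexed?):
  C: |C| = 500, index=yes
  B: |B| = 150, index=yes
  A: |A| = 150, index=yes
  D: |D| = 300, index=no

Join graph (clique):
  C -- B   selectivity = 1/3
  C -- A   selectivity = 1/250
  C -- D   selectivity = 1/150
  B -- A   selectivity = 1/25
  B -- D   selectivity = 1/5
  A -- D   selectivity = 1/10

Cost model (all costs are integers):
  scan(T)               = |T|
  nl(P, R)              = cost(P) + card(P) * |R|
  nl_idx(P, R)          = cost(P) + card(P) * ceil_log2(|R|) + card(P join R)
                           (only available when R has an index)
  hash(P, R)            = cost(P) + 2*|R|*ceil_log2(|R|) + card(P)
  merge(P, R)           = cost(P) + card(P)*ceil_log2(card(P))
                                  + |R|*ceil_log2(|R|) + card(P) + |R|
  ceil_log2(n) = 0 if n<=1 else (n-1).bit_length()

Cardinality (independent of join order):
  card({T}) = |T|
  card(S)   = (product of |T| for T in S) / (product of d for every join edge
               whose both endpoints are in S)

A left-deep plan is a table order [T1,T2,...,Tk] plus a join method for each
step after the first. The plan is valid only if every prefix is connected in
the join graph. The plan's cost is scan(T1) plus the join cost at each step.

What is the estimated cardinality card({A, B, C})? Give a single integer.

Tables in S: A(150), B(150), C(500)
Edges inside S: C-B(d=3), C-A(d=250), B-A(d=25)
numerator = 150 * 150 * 500 = 11250000
denominator = 3 * 250 * 25 = 18750
card(S) = 11250000 / 18750 = 600

600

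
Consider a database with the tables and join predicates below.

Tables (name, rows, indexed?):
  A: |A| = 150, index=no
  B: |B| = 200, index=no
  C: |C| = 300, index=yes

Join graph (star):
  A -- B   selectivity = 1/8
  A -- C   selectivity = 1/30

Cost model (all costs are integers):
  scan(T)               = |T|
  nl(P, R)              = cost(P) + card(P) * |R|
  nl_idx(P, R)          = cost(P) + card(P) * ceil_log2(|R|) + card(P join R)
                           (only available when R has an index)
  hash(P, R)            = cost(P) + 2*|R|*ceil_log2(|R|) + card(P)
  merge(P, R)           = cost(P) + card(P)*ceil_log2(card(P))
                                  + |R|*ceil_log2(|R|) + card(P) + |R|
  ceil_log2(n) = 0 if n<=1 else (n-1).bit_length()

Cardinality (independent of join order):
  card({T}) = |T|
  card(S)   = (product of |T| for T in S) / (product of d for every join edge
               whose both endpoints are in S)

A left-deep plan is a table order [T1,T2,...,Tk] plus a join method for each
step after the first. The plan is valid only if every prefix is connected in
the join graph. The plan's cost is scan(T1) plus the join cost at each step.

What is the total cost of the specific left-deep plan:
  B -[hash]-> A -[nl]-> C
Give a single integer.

step 1: scan B: cost=200, card=200
step 2: join A via hash
    card(P join A) = 200*150/(8) = 3750
    cost = 200 + 2*150*8 + 200 = 2800
step 3: join C via nl
    card(P join C) = 3750*300/(30) = 37500
    cost = 2800 + 3750*300 = 1127800

1127800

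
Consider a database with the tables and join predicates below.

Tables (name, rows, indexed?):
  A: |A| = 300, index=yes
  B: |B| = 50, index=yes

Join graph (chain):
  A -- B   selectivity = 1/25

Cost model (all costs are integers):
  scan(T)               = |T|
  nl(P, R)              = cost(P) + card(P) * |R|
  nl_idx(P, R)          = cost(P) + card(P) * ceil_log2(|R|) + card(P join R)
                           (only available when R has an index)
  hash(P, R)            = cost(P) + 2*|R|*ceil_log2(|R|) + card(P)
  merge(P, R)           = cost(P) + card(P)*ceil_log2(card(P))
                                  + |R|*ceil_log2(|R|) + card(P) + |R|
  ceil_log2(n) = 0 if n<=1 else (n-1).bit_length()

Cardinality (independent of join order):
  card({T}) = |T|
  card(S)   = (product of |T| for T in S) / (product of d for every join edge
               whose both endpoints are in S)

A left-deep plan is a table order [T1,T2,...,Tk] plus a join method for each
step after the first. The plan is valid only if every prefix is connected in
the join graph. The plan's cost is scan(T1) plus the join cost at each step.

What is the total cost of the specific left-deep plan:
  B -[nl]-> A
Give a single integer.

15050

step 1: scan B: cost=50, card=50
step 2: join A via nl
    card(P join A) = 50*300/(25) = 600
    cost = 50 + 50*300 = 15050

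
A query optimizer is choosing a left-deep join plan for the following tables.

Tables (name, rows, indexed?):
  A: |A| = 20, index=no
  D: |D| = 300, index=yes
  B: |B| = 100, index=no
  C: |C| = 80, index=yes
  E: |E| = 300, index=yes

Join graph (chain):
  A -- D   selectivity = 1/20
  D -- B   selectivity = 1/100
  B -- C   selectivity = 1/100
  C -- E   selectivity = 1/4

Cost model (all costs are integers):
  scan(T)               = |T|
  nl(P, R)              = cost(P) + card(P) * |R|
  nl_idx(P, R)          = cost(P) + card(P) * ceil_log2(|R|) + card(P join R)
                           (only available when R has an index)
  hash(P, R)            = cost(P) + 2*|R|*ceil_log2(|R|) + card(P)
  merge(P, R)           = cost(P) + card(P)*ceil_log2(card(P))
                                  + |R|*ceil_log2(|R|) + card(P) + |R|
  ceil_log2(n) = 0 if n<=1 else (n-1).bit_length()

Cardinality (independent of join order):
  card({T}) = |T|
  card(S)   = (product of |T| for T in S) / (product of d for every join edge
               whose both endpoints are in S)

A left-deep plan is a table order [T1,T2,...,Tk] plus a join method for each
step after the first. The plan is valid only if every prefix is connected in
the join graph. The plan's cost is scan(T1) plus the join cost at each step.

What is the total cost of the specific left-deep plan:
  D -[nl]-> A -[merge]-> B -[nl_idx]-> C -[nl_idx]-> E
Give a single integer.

32600

step 1: scan D: cost=300, card=300
step 2: join A via nl
    card(P join A) = 300*20/(20) = 300
    cost = 300 + 300*20 = 6300
step 3: join B via merge
    card(P join B) = 300*100/(100) = 300
    cost = 6300 + 300*9 + 100*7 + 300 + 100 = 10100
step 4: join C via nl_idx
    card(P join C) = 300*80/(100) = 240
    cost = 10100 + 300*7 + 240 = 12440
step 5: join E via nl_idx
    card(P join E) = 240*300/(4) = 18000
    cost = 12440 + 240*9 + 18000 = 32600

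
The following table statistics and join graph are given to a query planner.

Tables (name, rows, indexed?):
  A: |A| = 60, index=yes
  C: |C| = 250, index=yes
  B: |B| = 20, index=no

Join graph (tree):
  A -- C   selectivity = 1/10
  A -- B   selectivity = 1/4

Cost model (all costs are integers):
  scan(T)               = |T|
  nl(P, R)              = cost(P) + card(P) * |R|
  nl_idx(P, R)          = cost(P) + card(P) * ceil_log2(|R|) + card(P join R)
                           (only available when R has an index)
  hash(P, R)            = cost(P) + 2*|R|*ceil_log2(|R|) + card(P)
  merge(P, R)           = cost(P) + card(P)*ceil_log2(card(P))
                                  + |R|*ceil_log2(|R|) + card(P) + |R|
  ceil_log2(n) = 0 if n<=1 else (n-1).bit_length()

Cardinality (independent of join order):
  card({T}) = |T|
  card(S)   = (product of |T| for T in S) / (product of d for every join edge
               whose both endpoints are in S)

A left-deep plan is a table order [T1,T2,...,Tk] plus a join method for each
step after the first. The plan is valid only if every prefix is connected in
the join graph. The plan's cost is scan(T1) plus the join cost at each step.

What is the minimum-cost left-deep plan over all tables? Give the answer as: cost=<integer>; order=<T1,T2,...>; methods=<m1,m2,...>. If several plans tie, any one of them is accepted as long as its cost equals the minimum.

Selinger DP (subsets sized 1..n):
  {A}: scan cost=60, card=60
  {C}: scan cost=250, card=250
  {B}: scan cost=20, card=20
  {AC}: card=1500; try (A,hash)→1220, (C,nl_idx)→2040, (C,merge)→2730, (A,merge)→2920, (A,nl_idx)→3250, (C,hash)→4120 …(+2); best=1220 via (A,hash)
  {AB}: card=300; try (B,hash)→320, (A,nl_idx)→440, (A,merge)→560, (B,merge)→600, (A,hash)→760, (A,nl)→1220 …(+1); best=320 via (B,hash)
  {ABC}: card=7500; try (B,hash)→2920, (C,hash)→4620, (C,merge)→5570, (C,nl_idx)→10220, (B,merge)→19340, (B,nl)→31220 …(+1); best=2920 via (B,hash)

cost=2920; order=C,A,B; methods=hash,hash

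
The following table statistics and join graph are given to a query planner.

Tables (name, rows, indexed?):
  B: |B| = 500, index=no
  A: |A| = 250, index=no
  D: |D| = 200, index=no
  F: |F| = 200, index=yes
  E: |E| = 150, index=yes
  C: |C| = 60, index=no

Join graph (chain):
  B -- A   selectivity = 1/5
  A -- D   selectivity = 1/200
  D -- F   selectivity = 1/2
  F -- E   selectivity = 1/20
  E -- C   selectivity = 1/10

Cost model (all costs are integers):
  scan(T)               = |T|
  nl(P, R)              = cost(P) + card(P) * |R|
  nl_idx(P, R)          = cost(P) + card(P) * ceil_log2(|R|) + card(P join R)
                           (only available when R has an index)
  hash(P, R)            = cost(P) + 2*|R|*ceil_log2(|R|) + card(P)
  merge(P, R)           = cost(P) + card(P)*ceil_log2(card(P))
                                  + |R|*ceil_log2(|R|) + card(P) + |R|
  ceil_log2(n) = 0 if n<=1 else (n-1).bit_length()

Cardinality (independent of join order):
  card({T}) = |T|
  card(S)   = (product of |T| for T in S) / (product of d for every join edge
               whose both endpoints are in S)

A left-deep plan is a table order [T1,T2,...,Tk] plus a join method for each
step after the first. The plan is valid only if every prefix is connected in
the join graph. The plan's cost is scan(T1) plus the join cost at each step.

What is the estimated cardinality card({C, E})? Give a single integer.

Tables in S: C(60), E(150)
Edges inside S: E-C(d=10)
numerator = 60 * 150 = 9000
denominator = 10 = 10
card(S) = 9000 / 10 = 900

900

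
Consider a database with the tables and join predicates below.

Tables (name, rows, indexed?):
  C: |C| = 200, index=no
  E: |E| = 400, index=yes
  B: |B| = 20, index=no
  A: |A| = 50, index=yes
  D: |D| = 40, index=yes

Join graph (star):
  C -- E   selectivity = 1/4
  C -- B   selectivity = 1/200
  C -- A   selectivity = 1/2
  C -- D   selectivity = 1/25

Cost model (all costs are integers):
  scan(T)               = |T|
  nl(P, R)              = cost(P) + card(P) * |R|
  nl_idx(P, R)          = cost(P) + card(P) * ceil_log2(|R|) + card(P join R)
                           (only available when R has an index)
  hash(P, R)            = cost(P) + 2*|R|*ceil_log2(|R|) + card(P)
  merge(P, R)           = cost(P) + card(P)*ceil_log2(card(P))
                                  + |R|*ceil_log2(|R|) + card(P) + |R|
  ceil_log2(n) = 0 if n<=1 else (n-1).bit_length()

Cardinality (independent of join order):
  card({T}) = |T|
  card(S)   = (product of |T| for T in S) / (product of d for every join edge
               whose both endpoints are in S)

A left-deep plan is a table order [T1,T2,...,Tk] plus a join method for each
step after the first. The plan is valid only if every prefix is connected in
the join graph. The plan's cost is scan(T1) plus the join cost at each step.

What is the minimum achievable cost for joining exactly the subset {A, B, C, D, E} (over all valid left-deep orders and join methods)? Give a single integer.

8040

Selinger DP over subsets of {A,B,C,D,E}:
  {C}: scan cost=200, card=200
  {E}: scan cost=400, card=400
  {B}: scan cost=20, card=20
  {A}: scan cost=50, card=50
  {D}: scan cost=40, card=40
  {CE}: card=20000; try (C,hash)→4000, (E,merge)→6000, (C,merge)→6200, (E,hash)→7600, (E,nl_idx)→22000, (E,nl)→80200 …(+1); best=4000 via (C,hash)
  {BC}: card=20; try (B,hash)→600, (C,merge)→1940, (B,merge)→2120, (C,hash)→3240, (C,nl)→4020, (B,nl)→4200; best=600 via (B,hash)
  {AC}: card=5000; try (A,hash)→1000, (C,merge)→2200, (A,merge)→2350, (C,hash)→3300, (A,nl_idx)→6400, (C,nl)→10050 …(+1); best=1000 via (A,hash)
  {CD}: card=320; try (D,hash)→880, (D,nl_idx)→1720, (C,merge)→2120, (D,merge)→2280, (C,hash)→3280, (C,nl)→8040 …(+1); best=880 via (D,hash)
  {BCE}: card=2000; try (E,nl_idx)→2780, (E,merge)→4720, (E,hash)→7820, (E,nl)→8600, (B,hash)→24200, (B,merge)→324120 …(+1); best=2780 via (E,nl_idx)
  {ACE}: card=500000; try (E,hash)→13200, (A,hash)→24600, (E,merge)→75000, (A,merge)→324350, (E,nl_idx)→546000, (A,nl_idx)→624000 …(+2); best=13200 via (E,hash)
  {CDE}: card=32000; try (E,merge)→8080, (E,hash)→8400, (D,hash)→24480, (E,nl_idx)→35760, (E,nl)→128880, (D,nl_idx)→156000 …(+2); best=8080 via (E,merge)
  {ABC}: card=500; try (A,merge)→1070, (A,hash)→1220, (A,nl_idx)→1220, (A,nl)→1600, (B,hash)→6200, (B,merge)→71120 …(+1); best=1070 via (A,merge)
  {BCD}: card=32; try (D,nl_idx)→752, (D,merge)→1000, (D,hash)→1100, (D,nl)→1400, (B,hash)→1400, (B,merge)→4200 …(+1); best=752 via (D,nl_idx)
  {ACD}: card=8000; try (A,hash)→1800, (A,merge)→4430, (D,hash)→6480, (A,nl_idx)→10800, (A,nl)→16880, (D,nl_idx)→39000 …(+2); best=1800 via (A,hash)
  {ABCE}: card=50000; try (A,hash)→5380, (E,hash)→8770, (E,merge)→10070, (A,merge)→27130, (E,nl_idx)→55570, (A,nl_idx)→64780 …(+5); best=5380 via (A,hash)
  {BCDE}: card=3200; try (E,nl_idx)→4240, (E,merge)→4944, (D,hash)→5260, (E,hash)→7984, (E,nl)→13552, (D,nl_idx)→17980 …(+5); best=4240 via (E,nl_idx)
  {ACDE}: card=800000; try (E,hash)→17000, (A,hash)→40680, (E,merge)→117800, (D,hash)→513680, (A,merge)→520430, (E,nl_idx)→873800 …(+6); best=17000 via (E,hash)
  {ABCD}: card=800; try (A,merge)→1294, (A,hash)→1384, (A,nl_idx)→1744, (D,hash)→2050, (A,nl)→2352, (D,nl_idx)→4870 …(+5); best=1294 via (A,merge)
  {ABCDE}: card=80000; try (A,hash)→8040, (E,hash)→9294, (E,merge)→14094, (A,merge)→46190, (D,hash)→55860, (E,nl_idx)→88494 …(+9); best=8040 via (A,hash)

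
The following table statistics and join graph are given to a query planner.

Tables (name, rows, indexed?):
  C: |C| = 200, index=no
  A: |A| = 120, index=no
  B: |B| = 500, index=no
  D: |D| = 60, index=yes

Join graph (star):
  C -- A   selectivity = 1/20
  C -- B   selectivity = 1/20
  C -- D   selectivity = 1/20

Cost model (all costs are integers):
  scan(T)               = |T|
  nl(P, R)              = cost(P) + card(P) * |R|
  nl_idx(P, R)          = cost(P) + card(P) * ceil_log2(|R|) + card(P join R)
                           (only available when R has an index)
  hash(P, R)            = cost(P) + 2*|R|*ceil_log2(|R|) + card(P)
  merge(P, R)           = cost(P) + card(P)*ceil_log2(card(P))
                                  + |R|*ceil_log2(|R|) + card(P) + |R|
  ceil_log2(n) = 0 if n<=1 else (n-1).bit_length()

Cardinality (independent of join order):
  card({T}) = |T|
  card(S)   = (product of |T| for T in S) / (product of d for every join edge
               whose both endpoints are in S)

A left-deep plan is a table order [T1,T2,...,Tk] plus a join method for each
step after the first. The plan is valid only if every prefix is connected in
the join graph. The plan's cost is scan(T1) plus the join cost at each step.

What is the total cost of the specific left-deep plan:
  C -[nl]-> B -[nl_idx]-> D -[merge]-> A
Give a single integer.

371160

step 1: scan C: cost=200, card=200
step 2: join B via nl
    card(P join B) = 200*500/(20) = 5000
    cost = 200 + 200*500 = 100200
step 3: join D via nl_idx
    card(P join D) = 5000*60/(20) = 15000
    cost = 100200 + 5000*6 + 15000 = 145200
step 4: join A via merge
    card(P join A) = 15000*120/(20) = 90000
    cost = 145200 + 15000*14 + 120*7 + 15000 + 120 = 371160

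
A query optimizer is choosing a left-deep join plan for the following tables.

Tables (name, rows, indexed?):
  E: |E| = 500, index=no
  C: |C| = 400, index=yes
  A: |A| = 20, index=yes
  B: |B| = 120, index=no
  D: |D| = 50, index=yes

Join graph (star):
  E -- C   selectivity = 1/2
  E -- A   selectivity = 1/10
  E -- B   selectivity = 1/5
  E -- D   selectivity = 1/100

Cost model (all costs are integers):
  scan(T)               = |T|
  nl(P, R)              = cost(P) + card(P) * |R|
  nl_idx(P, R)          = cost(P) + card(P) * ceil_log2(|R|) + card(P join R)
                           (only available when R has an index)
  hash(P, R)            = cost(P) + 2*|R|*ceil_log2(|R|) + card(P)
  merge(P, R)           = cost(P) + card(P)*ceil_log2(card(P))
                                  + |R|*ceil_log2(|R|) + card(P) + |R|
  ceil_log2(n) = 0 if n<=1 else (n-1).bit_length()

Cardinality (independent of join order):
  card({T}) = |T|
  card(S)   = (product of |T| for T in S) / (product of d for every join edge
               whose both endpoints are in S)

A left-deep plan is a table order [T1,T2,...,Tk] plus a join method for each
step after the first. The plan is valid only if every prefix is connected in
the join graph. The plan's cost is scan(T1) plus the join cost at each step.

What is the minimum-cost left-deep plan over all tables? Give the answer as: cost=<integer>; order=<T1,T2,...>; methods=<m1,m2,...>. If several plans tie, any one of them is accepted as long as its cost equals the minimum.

cost=23430; order=E,D,A,B,C; methods=hash,hash,hash,hash

Selinger DP (subsets sized 1..n):
  {E}: scan cost=500, card=500
  {C}: scan cost=400, card=400
  {A}: scan cost=20, card=20
  {B}: scan cost=120, card=120
  {D}: scan cost=50, card=50
  {CE}: card=100000; try (C,hash)→8200, (E,merge)→9400, (C,merge)→9500, (E,hash)→9800, (C,nl_idx)→105000, (E,nl)→200400 …(+1); best=8200 via (C,hash)
  {AE}: card=1000; try (A,hash)→1200, (A,nl_idx)→4000, (E,merge)→5140, (A,merge)→5620, (E,hash)→9040, (E,nl)→10020 …(+1); best=1200 via (A,hash)
  {BE}: card=12000; try (B,hash)→2680, (E,merge)→6080, (B,merge)→6460, (E,hash)→9240, (E,nl)→60120, (B,nl)→60500; best=2680 via (B,hash)
  {DE}: card=250; try (D,hash)→1600, (D,nl_idx)→3750, (E,merge)→5400, (D,merge)→5850, (E,hash)→9100, (E,nl)→25050 …(+1); best=1600 via (D,hash)
  {ACE}: card=200000; try (C,hash)→9400, (C,merge)→16200, (A,hash)→108400, (C,nl_idx)→210200, (C,nl)→401200, (A,nl_idx)→708200 …(+2); best=9400 via (C,hash)
  {BCE}: card=2400000; try (C,hash)→21880, (B,hash)→109880, (C,merge)→186680, (B,merge)→1809160, (C,nl_idx)→2510680, (C,nl)→4802680 …(+1); best=21880 via (C,hash)
  {CDE}: card=50000; try (C,merge)→7850, (C,hash)→9050, (C,nl_idx)→53850, (C,nl)→101600, (D,hash)→108800, (D,nl_idx)→658200 …(+2); best=7850 via (C,merge)
  {ABE}: card=24000; try (B,hash)→3880, (B,merge)→13160, (A,hash)→14880, (A,nl_idx)→86680, (B,nl)→121200, (A,merge)→182800 …(+1); best=3880 via (B,hash)
  {ADE}: card=500; try (A,hash)→2050, (D,hash)→2800, (A,nl_idx)→3350, (A,merge)→3970, (A,nl)→6600, (D,nl_idx)→7700 …(+2); best=2050 via (A,hash)
  {BDE}: card=6000; try (B,hash)→3530, (B,merge)→4810, (D,hash)→15280, (B,nl)→31600, (D,nl_idx)→80680, (D,merge)→183030 …(+1); best=3530 via (B,hash)
  {ABCE}: card=4800000; try (C,hash)→35080, (B,hash)→211080, (C,merge)→391880, (A,hash)→2422080, (B,merge)→3810360, (C,nl_idx)→5019880 …(+5); best=35080 via (C,hash)
  {ACDE}: card=100000; try (C,hash)→9750, (C,merge)→11050, (A,hash)→58050, (C,nl_idx)→106550, (C,nl)→202050, (D,hash)→210000 …(+6); best=9750 via (C,hash)
  {BCDE}: card=1200000; try (C,hash)→16730, (B,hash)→59530, (C,merge)→91530, (B,merge)→858810, (C,nl_idx)→1257530, (C,nl)→2403530 …(+5); best=16730 via (C,hash)
  {ABDE}: card=12000; try (B,hash)→4230, (B,merge)→8010, (A,hash)→9730, (D,hash)→28480, (A,nl_idx)→45530, (B,nl)→62050 …(+5); best=4230 via (B,hash)
  {ABCDE}: card=2400000; try (C,hash)→23430, (B,hash)→111430, (C,merge)→188230, (A,hash)→1216930, (B,merge)→1810710, (C,nl_idx)→2512230 …(+9); best=23430 via (C,hash)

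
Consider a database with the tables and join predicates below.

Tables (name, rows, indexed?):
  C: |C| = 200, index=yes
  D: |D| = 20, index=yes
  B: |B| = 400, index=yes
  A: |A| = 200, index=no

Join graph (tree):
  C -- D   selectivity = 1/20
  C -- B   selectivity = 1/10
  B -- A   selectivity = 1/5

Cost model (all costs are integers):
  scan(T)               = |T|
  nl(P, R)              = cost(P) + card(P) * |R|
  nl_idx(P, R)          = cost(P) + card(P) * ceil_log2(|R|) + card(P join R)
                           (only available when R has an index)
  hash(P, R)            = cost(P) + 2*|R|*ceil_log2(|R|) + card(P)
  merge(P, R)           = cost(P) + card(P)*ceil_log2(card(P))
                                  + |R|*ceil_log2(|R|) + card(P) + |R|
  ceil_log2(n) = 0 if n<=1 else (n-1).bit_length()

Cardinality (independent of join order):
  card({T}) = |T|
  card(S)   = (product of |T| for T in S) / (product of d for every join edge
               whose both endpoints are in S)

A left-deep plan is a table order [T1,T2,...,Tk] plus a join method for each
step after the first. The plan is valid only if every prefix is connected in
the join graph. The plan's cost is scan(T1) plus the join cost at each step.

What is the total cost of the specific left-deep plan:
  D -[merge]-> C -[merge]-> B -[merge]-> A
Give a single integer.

121540

step 1: scan D: cost=20, card=20
step 2: join C via merge
    card(P join C) = 20*200/(20) = 200
    cost = 20 + 20*5 + 200*8 + 20 + 200 = 1940
step 3: join B via merge
    card(P join B) = 200*400/(10) = 8000
    cost = 1940 + 200*8 + 400*9 + 200 + 400 = 7740
step 4: join A via merge
    card(P join A) = 8000*200/(5) = 320000
    cost = 7740 + 8000*13 + 200*8 + 8000 + 200 = 121540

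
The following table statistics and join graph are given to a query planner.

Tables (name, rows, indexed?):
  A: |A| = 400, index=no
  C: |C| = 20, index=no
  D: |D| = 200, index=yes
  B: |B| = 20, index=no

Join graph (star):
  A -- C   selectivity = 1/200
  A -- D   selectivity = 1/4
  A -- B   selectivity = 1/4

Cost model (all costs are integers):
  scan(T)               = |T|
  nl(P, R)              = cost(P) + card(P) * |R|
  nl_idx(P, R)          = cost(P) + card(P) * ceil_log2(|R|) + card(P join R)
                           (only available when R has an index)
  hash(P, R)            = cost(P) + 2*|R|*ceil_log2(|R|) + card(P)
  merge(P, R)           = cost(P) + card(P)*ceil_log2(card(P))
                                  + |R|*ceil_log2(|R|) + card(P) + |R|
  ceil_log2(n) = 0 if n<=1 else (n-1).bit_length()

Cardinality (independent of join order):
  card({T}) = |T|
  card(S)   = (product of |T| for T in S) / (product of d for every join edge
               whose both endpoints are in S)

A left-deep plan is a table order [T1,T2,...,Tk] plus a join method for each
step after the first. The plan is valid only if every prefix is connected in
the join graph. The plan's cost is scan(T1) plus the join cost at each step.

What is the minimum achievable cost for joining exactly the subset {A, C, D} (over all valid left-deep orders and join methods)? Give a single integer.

Selinger DP over subsets of {A,C,D}:
  {A}: scan cost=400, card=400
  {C}: scan cost=20, card=20
  {D}: scan cost=200, card=200
  {AC}: card=40; try (C,hash)→1000, (A,merge)→4140, (C,merge)→4520, (A,hash)→7240, (A,nl)→8020, (C,nl)→8400; best=1000 via (C,hash)
  {AD}: card=20000; try (D,hash)→4000, (A,merge)→6000, (D,merge)→6200, (A,hash)→7600, (D,nl_idx)→23600, (A,nl)→80200 …(+1); best=4000 via (D,hash)
  {ACD}: card=2000; try (D,merge)→3080, (D,nl_idx)→3320, (D,hash)→4240, (D,nl)→9000, (C,hash)→24200, (C,merge)→324120 …(+1); best=3080 via (D,merge)

3080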